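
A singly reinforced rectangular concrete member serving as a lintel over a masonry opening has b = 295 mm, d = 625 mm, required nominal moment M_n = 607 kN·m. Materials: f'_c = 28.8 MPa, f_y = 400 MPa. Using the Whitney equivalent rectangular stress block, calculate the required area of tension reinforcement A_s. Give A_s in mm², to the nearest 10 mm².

With M_n = 0.85 f'_c a b (d − a/2), solve the quadratic for a:
a = d − √(d² − 2M_n/(0.85 f'_c b)) = 625 − √(625² − 2 × 607×10⁶/(0.85 × 28.8 × 295)) = 153.28 mm.
A_s = 0.85 f'_c a b / f_y = 0.85 × 28.8 × 153.28 × 295 / 400 = 2767.3 mm².

A_s ≈ 2770 mm²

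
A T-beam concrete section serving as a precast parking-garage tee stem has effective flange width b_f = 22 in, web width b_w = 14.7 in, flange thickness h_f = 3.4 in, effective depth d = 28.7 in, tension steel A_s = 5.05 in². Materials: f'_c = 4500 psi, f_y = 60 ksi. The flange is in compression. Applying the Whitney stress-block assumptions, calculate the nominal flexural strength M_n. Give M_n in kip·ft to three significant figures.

M_n ≈ 679 kip·ft

Tension: T = A_s f_y = 5.05 × 60 = 303 kips.
Try a within the flange: a = T/(0.85 f'_c b_f) = 303/(0.85 × 4.5 × 22) = 3.601 in.
a = 3.601 > h_f = 3.4 in: the block extends into the web. Split into flange-overhang and web parts.
C_f = 0.85 f'_c (b_f − b_w) h_f = 0.85 × 4.5 × (22 − 14.7) × 3.4 = 94.9 kips.
Remaining web compression depth: a_w = (T − C_f)/(0.85 f'_c b_w) = (303 − 94.9)/(0.85 × 4.5 × 14.7) = 3.701 in.
M_n = C_f(d − h_f/2) + (T − C_f)(d − a_w/2) = 94.9 × (28.7 − 1.7) + 208.1 × (28.7 − 1.8505) = 2562.3 + 5587.4 = 8149.7 kip·in.
M_n = 8149.7/12 = 679.14 kip·ft.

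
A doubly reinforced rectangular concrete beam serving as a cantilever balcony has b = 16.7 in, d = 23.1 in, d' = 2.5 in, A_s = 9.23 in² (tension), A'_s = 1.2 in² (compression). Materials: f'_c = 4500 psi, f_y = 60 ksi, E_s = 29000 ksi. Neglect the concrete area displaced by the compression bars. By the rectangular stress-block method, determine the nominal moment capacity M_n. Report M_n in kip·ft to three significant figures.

Assume both steels yield.
a = (A_s − A'_s) f_y/(0.85 f'_c b) = (9.23 − 1.2) × 60/(0.85 × 4.5 × 16.7) = 7.543 in.
c = a/β₁ = 7.543/0.825 = 9.143 in; ε'_s = 0.003(c − d')/c = 0.0022 ≥ ε_y = 0.0021, so the compression steel yields.
M_n = (A_s − A'_s) f_y (d − a/2) + A'_s f_y (d − d') = 481.8 × (23.1 − 3.7715) + 72 × (23.1 − 2.5) = 9312.5 + 1483.2 = 10795.7 kip·in = 10795.7/12 = 899.64 kip·ft.

M_n ≈ 900 kip·ft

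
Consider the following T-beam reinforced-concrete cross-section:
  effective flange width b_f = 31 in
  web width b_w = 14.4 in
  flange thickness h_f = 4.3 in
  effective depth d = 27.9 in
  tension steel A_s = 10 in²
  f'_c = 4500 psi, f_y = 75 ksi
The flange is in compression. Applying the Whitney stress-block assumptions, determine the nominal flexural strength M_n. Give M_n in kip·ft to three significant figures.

M_n ≈ 1520 kip·ft

Tension: T = A_s f_y = 10 × 75 = 750 kips.
Try a within the flange: a = T/(0.85 f'_c b_f) = 750/(0.85 × 4.5 × 31) = 6.325 in.
a = 6.325 > h_f = 4.3 in: the block extends into the web. Split into flange-overhang and web parts.
C_f = 0.85 f'_c (b_f − b_w) h_f = 0.85 × 4.5 × (31 − 14.4) × 4.3 = 273.0 kips.
Remaining web compression depth: a_w = (T − C_f)/(0.85 f'_c b_w) = (750 − 273.0)/(0.85 × 4.5 × 14.4) = 8.660 in.
M_n = C_f(d − h_f/2) + (T − C_f)(d − a_w/2) = 273.0 × (27.9 − 2.15) + 477 × (27.9 − 4.33) = 7029.8 + 11242.9 = 18272.7 kip·in.
M_n = 18272.7/12 = 1522.73 kip·ft.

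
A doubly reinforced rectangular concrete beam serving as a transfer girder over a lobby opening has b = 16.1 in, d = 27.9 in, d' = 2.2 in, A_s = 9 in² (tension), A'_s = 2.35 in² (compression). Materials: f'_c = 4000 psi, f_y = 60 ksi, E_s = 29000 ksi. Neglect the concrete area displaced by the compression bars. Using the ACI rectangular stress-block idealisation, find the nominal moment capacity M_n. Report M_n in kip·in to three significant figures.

Assume both steels yield.
a = (A_s − A'_s) f_y/(0.85 f'_c b) = (9 − 2.35) × 60/(0.85 × 4 × 16.1) = 7.289 in.
c = a/β₁ = 7.289/0.85 = 8.575 in; ε'_s = 0.003(c − d')/c = 0.0022 ≥ ε_y = 0.0021, so the compression steel yields.
M_n = (A_s − A'_s) f_y (d − a/2) + A'_s f_y (d − d') = 399 × (27.9 − 3.6445) + 141 × (27.9 − 2.2) = 9677.9 + 3623.7 = 13301.6 kip·in.

M_n ≈ 13300 kip·in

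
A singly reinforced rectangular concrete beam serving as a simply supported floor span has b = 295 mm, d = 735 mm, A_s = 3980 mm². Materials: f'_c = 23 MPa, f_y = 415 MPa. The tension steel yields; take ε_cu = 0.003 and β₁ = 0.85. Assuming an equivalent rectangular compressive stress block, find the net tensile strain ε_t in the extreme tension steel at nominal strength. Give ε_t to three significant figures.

ε_t ≈ 0.00354

a = A_s f_y/(0.85 f'_c b) = 286.39 mm.
β₁ = 0.85, so c = a/β₁ = 286.39/0.85 = 336.93 mm.
From the linear strain diagram with ε_cu = 0.003: ε_t = 0.003 (d − c)/c = 0.003 × (735 − 336.93)/336.93 = 0.00354.
ε_t < 0.004 — the section is over-reinforced for flexure under ACI limits.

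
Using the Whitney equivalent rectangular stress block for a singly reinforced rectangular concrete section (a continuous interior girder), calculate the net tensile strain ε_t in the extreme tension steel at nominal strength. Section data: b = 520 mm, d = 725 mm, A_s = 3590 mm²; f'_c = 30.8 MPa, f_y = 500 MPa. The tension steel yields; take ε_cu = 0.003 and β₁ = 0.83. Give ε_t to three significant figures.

a = A_s f_y/(0.85 f'_c b) = 131.85 mm.
β₁ = 0.83, so c = a/β₁ = 131.85/0.83 = 158.86 mm.
From the linear strain diagram with ε_cu = 0.003: ε_t = 0.003 (d − c)/c = 0.003 × (725 − 158.86)/158.86 = 0.0107.
Since ε_t ≥ 0.005, the section is tension-controlled.

ε_t ≈ 0.0107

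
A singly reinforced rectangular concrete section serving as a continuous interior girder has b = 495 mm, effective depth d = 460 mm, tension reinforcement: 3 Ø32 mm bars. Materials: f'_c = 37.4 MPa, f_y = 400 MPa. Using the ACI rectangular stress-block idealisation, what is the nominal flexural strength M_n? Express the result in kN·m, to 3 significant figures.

M_n ≈ 414 kN·m

A_s = 3 × 804 = 2412 mm².
T = A_s f_y = 2412 × 400 = 964800 N = 964.8 kN.
From C = T: a = T/(0.85 f'_c b) = 964800/(0.85 × 37.4 × 495) = 61.31 mm.
M_n = T(d − a/2) = 964.8 kN × (460 − 30.655) mm = 414.23 kN·m.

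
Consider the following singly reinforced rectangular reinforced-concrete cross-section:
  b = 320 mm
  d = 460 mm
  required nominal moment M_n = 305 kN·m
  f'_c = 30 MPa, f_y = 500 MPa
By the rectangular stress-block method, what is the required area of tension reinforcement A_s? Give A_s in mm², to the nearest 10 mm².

A_s ≈ 1470 mm²

With M_n = 0.85 f'_c a b (d − a/2), solve the quadratic for a:
a = d − √(d² − 2M_n/(0.85 f'_c b)) = 460 − √(460² − 2 × 305×10⁶/(0.85 × 30 × 320)) = 90.07 mm.
A_s = 0.85 f'_c a b / f_y = 0.85 × 30 × 90.07 × 320 / 500 = 1469.9 mm².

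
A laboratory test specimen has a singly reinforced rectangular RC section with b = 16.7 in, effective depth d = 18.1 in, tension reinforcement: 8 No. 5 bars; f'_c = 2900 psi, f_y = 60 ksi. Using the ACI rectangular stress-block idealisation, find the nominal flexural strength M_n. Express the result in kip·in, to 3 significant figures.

A_s = 8 × 0.31 = 2.48 in².
T = A_s f_y = 2.48 × 60 = 148.8 kips.
a = T/(0.85 f'_c b) = 148.8/(0.85 × 2.9 × 16.7) = 3.615 in.
M_n = T(d − a/2) = 148.8 × (18.1 − 1.8075) = 2424.3 kip·in.

M_n ≈ 2420 kip·in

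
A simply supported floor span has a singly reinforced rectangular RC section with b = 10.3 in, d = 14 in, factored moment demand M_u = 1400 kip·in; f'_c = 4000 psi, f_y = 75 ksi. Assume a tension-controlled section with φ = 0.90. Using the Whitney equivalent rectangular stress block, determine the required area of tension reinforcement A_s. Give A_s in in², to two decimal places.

M_n = M_u/φ = 1400/0.90 = 1555.56 kip·in.
From M_n = 0.85 f'_c a b (d − a/2):
a = d − √(d² − 2M_n/(0.85 f'_c b)) = 14 − √(14² − 2 × 1555.56/(0.85 × 4 × 10.3)) = 3.648 in.
A_s = 0.85 f'_c a b / f_y = 0.85 × 4 × 3.648 × 10.3 / 75 = 1.703 in².

A_s ≈ 1.70 in²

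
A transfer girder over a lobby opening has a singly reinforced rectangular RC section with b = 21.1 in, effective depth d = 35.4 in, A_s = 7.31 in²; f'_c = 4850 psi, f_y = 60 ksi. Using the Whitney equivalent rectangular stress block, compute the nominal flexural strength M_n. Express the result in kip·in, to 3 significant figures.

M_n ≈ 14400 kip·in

T = A_s f_y = 7.31 × 60 = 438.6 kips.
a = T/(0.85 f'_c b) = 438.6/(0.85 × 4.85 × 21.1) = 5.042 in.
M_n = T(d − a/2) = 438.6 × (35.4 − 2.521) = 14420.7 kip·in.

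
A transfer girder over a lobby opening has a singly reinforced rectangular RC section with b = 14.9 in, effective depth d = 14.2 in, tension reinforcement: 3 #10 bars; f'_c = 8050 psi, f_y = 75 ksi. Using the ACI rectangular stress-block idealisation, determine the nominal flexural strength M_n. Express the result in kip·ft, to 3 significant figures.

A_s = 3 × 1.27 = 3.81 in².
T = A_s f_y = 3.81 × 75 = 285.75 kips.
a = T/(0.85 f'_c b) = 285.75/(0.85 × 8.05 × 14.9) = 2.803 in.
M_n = T(d − a/2) = 285.75 × (14.2 − 1.4015) = 3657.2 kip·in = 3657.2/12 = 304.77 kip·ft.

M_n ≈ 305 kip·ft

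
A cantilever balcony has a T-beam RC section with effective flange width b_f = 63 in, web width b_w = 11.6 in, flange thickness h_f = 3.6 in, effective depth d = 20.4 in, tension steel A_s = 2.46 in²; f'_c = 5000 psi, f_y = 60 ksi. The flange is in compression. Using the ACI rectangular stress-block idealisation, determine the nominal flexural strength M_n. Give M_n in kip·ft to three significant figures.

Tension: T = A_s f_y = 2.46 × 60 = 147.6 kips.
Try a within the flange: a = T/(0.85 f'_c b_f) = 147.6/(0.85 × 5 × 63) = 0.551 in.
Since a = 0.551 ≤ h_f = 3.6 in, the stress block lies entirely in the flange; analyse as a rectangular beam of width b_f.
M_n = T(d − a/2) = 147.6 × (20.4 − 0.2755) = 2970.4 kip·in.
M_n = 2970.4/12 = 247.53 kip·ft.

M_n ≈ 248 kip·ft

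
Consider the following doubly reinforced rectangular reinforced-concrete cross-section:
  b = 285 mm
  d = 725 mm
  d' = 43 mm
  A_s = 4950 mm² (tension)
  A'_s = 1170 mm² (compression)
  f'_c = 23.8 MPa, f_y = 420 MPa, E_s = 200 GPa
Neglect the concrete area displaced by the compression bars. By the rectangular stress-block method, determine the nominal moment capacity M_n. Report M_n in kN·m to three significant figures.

Assume both tension and compression steel yield.
Net tension couple steel: A_s − A'_s = 3780 mm².
a = (A_s − A'_s) f_y / (0.85 f'_c b) = 1587600/(0.85 × 23.8 × 285) = 275.36 mm.
c = a/β₁ = 275.36/0.85 = 323.95 mm; ε'_s = 0.003(c − d')/c = 0.0026 ≥ f_y/E_s = 0.0021, so compression steel does yield.
M_n = (A_s − A'_s) f_y (d − a/2) + A'_s f_y (d − d') = [1587600 × (725 − 137.68) + 491400 × (725 − 43)] × 10⁻⁶ = 932.43 + 335.13 = 1267.56 kN·m.

M_n ≈ 1270 kN·m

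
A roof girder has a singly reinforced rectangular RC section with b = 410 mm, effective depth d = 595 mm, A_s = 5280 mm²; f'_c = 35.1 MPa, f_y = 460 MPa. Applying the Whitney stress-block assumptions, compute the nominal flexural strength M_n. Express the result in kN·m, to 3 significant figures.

T = A_s f_y = 5280 × 460 = 2428800 N = 2428.8 kN.
From C = T: a = T/(0.85 f'_c b) = 2428800/(0.85 × 35.1 × 410) = 198.56 mm.
M_n = T(d − a/2) = 2428.8 kN × (595 − 99.28) mm = 1204.00 kN·m.

M_n ≈ 1200 kN·m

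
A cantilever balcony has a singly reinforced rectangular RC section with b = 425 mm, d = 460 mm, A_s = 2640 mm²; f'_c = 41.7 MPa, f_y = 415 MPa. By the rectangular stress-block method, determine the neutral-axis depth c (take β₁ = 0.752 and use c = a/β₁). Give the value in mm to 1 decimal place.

c ≈ 96.7 mm

T = A_s f_y = 2640 × 415 = 1095600 N = 1095.6 kN.
Setting C = 0.85 f'_c a b equal to T: a = 1095600/(0.85 × 41.7 × 425) = 72.729 mm.
With β₁ = 0.752, c = a/β₁ = 72.729/0.752 = 96.7 mm.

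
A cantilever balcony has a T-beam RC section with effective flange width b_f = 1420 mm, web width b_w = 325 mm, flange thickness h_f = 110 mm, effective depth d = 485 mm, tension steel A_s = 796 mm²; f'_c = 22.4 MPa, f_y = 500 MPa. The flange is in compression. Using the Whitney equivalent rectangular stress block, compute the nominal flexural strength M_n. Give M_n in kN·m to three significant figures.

Tension: T = A_s f_y = 796 × 500 = 398000 N.
Try a within the flange: a = T/(0.85 f'_c b_f) = 398000/(0.85 × 22.4 × 1420) = 14.72 mm.
Since a = 14.72 ≤ h_f = 110 mm, the stress block lies entirely in the flange; analyse as a rectangular beam of width b_f.
M_n = T(d − a/2) = 398000 × (485 − 7.36) = 190.10 × 10⁶ N·mm.
M_n = 190.10 kN·m.

M_n ≈ 190 kN·m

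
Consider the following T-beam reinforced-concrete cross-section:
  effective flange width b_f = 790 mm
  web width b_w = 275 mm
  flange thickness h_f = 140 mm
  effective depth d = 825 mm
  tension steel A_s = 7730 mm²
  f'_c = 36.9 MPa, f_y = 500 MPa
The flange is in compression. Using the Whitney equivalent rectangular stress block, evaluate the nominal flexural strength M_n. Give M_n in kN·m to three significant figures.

M_n ≈ 2880 kN·m

Tension: T = A_s f_y = 7730 × 500 = 3865000 N.
Try a within the flange: a = T/(0.85 f'_c b_f) = 3865000/(0.85 × 36.9 × 790) = 155.98 mm.
a = 155.98 > h_f = 140 mm: the block extends into the web. Split into flange-overhang and web parts.
C_f = 0.85 f'_c (b_f − b_w) h_f = 0.85 × 36.9 × (790 − 275) × 140 = 2261417 N.
Remaining web compression depth: a_w = (T − C_f)/(0.85 f'_c b_w) = (3865000 − 2261417)/(0.85 × 36.9 × 275) = 185.91 mm.
M_n = C_f(d − h_f/2) + (T − C_f)(d − a_w/2) = 2261417 × (825 − 70) + 1603583 × (825 − 92.955) = 1707.37 + 1173.89 = 2881.26 × 10⁶ N·mm.
M_n = 2881.26 kN·m.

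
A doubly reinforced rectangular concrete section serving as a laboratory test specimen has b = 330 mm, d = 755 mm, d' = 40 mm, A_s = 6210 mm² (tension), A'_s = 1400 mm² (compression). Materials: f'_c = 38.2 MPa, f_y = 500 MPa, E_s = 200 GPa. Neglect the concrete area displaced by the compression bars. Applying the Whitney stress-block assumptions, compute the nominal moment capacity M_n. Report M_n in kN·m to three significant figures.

M_n ≈ 2050 kN·m

Assume both tension and compression steel yield.
Net tension couple steel: A_s − A'_s = 4810 mm².
a = (A_s − A'_s) f_y / (0.85 f'_c b) = 2405000/(0.85 × 38.2 × 330) = 224.45 mm.
c = a/β₁ = 224.45/0.777 = 288.87 mm; ε'_s = 0.003(c − d')/c = 0.0026 ≥ f_y/E_s = 0.0025, so compression steel does yield.
M_n = (A_s − A'_s) f_y (d − a/2) + A'_s f_y (d − d') = [2405000 × (755 − 112.225) + 700000 × (755 − 40)] × 10⁻⁶ = 1545.87 + 500.50 = 2046.37 kN·m.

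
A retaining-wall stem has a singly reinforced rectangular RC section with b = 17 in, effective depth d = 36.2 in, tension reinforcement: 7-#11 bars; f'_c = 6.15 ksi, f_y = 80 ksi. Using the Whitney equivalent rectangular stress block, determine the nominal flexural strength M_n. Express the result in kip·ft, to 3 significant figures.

A_s = 7 × 1.56 = 10.92 in².
T = A_s f_y = 10.92 × 80 = 873.6 kips.
a = T/(0.85 f'_c b) = 873.6/(0.85 × 6.15 × 17) = 9.830 in.
M_n = T(d − a/2) = 873.6 × (36.2 − 4.915) = 27330.6 kip·in = 27330.6/12 = 2277.55 kip·ft.

M_n ≈ 2280 kip·ft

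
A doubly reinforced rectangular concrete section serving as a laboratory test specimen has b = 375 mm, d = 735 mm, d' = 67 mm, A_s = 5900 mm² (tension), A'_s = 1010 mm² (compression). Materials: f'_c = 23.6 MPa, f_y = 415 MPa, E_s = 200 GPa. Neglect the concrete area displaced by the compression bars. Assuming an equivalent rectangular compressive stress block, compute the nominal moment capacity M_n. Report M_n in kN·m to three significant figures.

Assume both tension and compression steel yield.
Net tension couple steel: A_s − A'_s = 4890 mm².
a = (A_s − A'_s) f_y / (0.85 f'_c b) = 2029350/(0.85 × 23.6 × 375) = 269.77 mm.
c = a/β₁ = 269.77/0.85 = 317.38 mm; ε'_s = 0.003(c − d')/c = 0.0024 ≥ f_y/E_s = 0.0021, so compression steel does yield.
M_n = (A_s − A'_s) f_y (d − a/2) + A'_s f_y (d − d') = [2029350 × (735 − 134.885) + 419150 × (735 − 67)] × 10⁻⁶ = 1217.84 + 279.99 = 1497.83 kN·m.

M_n ≈ 1500 kN·m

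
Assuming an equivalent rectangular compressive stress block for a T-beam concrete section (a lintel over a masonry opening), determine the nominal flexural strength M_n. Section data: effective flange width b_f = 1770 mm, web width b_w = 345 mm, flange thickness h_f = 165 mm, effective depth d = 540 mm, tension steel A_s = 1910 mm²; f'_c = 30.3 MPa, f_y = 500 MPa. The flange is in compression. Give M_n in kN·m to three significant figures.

M_n ≈ 506 kN·m

Tension: T = A_s f_y = 1910 × 500 = 955000 N.
Try a within the flange: a = T/(0.85 f'_c b_f) = 955000/(0.85 × 30.3 × 1770) = 20.95 mm.
Since a = 20.95 ≤ h_f = 165 mm, the stress block lies entirely in the flange; analyse as a rectangular beam of width b_f.
M_n = T(d − a/2) = 955000 × (540 − 10.475) = 505.70 × 10⁶ N·mm.
M_n = 505.70 kN·m.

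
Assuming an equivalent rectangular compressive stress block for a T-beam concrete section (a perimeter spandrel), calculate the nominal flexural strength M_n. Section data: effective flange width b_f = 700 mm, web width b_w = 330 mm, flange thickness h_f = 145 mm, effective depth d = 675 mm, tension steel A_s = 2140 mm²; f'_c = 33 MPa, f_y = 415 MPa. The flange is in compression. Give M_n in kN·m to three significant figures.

M_n ≈ 579 kN·m

Tension: T = A_s f_y = 2140 × 415 = 888100 N.
Try a within the flange: a = T/(0.85 f'_c b_f) = 888100/(0.85 × 33 × 700) = 45.23 mm.
Since a = 45.23 ≤ h_f = 145 mm, the stress block lies entirely in the flange; analyse as a rectangular beam of width b_f.
M_n = T(d − a/2) = 888100 × (675 − 22.615) = 579.38 × 10⁶ N·mm.
M_n = 579.38 kN·m.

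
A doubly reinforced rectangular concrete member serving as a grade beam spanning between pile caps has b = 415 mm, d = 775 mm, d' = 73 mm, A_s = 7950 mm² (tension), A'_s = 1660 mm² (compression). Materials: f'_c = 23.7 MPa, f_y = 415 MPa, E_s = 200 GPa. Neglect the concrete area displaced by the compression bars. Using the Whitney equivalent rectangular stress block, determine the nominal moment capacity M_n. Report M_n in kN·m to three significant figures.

M_n ≈ 2100 kN·m

Assume both tension and compression steel yield.
Net tension couple steel: A_s − A'_s = 6290 mm².
a = (A_s − A'_s) f_y / (0.85 f'_c b) = 2610350/(0.85 × 23.7 × 415) = 312.24 mm.
c = a/β₁ = 312.24/0.85 = 367.34 mm; ε'_s = 0.003(c − d')/c = 0.0024 ≥ f_y/E_s = 0.0021, so compression steel does yield.
M_n = (A_s − A'_s) f_y (d − a/2) + A'_s f_y (d − d') = [2610350 × (775 − 156.12) + 688900 × (775 − 73)] × 10⁻⁶ = 1615.49 + 483.61 = 2099.10 kN·m.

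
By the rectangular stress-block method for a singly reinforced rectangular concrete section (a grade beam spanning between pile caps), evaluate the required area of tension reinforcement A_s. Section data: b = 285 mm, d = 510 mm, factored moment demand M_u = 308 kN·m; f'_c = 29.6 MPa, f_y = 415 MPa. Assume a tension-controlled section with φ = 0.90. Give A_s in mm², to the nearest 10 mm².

M_n = M_u/φ = 308/0.90 = 342.222 kN·m.
With M_n = 0.85 f'_c a b (d − a/2), solve the quadratic for a:
a = d − √(d² − 2M_n/(0.85 f'_c b)) = 510 − √(510² − 2 × 342.222×10⁶/(0.85 × 29.6 × 285)) = 104.23 mm.
A_s = 0.85 f'_c a b / f_y = 0.85 × 29.6 × 104.23 × 285 / 415 = 1800.9 mm².

A_s ≈ 1800 mm²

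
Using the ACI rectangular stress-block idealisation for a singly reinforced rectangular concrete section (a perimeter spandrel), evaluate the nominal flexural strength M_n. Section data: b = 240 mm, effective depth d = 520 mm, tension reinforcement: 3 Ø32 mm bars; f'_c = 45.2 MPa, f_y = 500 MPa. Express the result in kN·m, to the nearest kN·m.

M_n ≈ 548 kN·m

A_s = 3 × 804 = 2412 mm².
T = A_s f_y = 2412 × 500 = 1206000 N = 1206 kN.
From C = T: a = T/(0.85 f'_c b) = 1206000/(0.85 × 45.2 × 240) = 130.79 mm.
M_n = T(d − a/2) = 1206 kN × (520 − 65.395) mm = 548.25 kN·m.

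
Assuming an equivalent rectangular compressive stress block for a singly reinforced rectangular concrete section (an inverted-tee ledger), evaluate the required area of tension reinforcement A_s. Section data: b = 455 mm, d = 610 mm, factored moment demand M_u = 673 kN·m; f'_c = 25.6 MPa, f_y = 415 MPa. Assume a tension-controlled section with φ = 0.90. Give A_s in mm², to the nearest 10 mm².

M_n = M_u/φ = 673/0.90 = 747.778 kN·m.
With M_n = 0.85 f'_c a b (d − a/2), solve the quadratic for a:
a = d − √(d² − 2M_n/(0.85 f'_c b)) = 610 − √(610² − 2 × 747.778×10⁶/(0.85 × 25.6 × 455)) = 139.84 mm.
A_s = 0.85 f'_c a b / f_y = 0.85 × 25.6 × 139.84 × 455 / 415 = 3336.2 mm².

A_s ≈ 3340 mm²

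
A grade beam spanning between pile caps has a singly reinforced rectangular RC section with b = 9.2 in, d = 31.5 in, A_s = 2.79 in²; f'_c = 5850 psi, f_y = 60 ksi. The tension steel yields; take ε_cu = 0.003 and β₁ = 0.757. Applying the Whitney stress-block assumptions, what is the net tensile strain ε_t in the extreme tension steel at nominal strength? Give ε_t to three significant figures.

ε_t ≈ 0.0165

a = A_s f_y/(0.85 f'_c b) = 3.659 in.
β₁ = 0.757, so c = a/β₁ = 3.659/0.757 = 4.834 in.
From the linear strain diagram with ε_cu = 0.003: ε_t = 0.003 (d − c)/c = 0.003 × (31.5 − 4.834)/4.834 = 0.0165.
Since ε_t ≥ 0.005, the section is tension-controlled.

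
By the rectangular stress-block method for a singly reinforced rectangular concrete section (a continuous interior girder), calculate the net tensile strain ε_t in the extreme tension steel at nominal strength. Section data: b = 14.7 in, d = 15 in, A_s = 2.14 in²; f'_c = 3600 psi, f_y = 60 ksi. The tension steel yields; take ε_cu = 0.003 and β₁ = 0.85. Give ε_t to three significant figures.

ε_t ≈ 0.0104

a = A_s f_y/(0.85 f'_c b) = 2.854 in.
β₁ = 0.85, so c = a/β₁ = 2.854/0.85 = 3.358 in.
From the linear strain diagram with ε_cu = 0.003: ε_t = 0.003 (d − c)/c = 0.003 × (15 − 3.358)/3.358 = 0.0104.
Since ε_t ≥ 0.005, the section is tension-controlled.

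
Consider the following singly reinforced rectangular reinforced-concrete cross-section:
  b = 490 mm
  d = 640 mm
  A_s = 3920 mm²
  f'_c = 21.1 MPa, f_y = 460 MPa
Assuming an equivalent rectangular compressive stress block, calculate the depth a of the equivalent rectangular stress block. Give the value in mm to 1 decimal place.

T = A_s f_y = 3920 × 460 = 1803200 N = 1803.2 kN.
Setting C = 0.85 f'_c a b equal to T: a = 1803200/(0.85 × 21.1 × 490) = 205.2 mm.

a ≈ 205.2 mm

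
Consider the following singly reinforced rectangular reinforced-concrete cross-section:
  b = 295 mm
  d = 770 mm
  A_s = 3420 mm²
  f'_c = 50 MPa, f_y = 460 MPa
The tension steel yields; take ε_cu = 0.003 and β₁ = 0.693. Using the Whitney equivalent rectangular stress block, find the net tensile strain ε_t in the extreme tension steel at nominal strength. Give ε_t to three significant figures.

ε_t ≈ 0.00976

a = A_s f_y/(0.85 f'_c b) = 125.48 mm.
β₁ = 0.693, so c = a/β₁ = 125.48/0.693 = 181.07 mm.
From the linear strain diagram with ε_cu = 0.003: ε_t = 0.003 (d − c)/c = 0.003 × (770 − 181.07)/181.07 = 0.00976.
Since ε_t ≥ 0.005, the section is tension-controlled.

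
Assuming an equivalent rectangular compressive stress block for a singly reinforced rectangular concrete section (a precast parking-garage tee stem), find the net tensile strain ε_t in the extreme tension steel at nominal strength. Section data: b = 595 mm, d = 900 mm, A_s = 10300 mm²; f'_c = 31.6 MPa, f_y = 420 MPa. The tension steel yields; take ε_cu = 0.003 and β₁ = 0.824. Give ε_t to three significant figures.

ε_t ≈ 0.00522

a = A_s f_y/(0.85 f'_c b) = 270.68 mm.
β₁ = 0.824, so c = a/β₁ = 270.68/0.824 = 328.50 mm.
From the linear strain diagram with ε_cu = 0.003: ε_t = 0.003 (d − c)/c = 0.003 × (900 − 328.50)/328.50 = 0.00522.
Since ε_t ≥ 0.005, the section is tension-controlled.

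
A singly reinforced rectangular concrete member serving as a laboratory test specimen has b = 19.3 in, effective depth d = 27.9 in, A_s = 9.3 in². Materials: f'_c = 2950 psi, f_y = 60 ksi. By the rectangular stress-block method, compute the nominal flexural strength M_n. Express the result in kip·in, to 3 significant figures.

M_n ≈ 12400 kip·in

T = A_s f_y = 9.3 × 60 = 558 kips.
a = T/(0.85 f'_c b) = 558/(0.85 × 2.95 × 19.3) = 11.530 in.
M_n = T(d − a/2) = 558 × (27.9 − 5.765) = 12351.3 kip·in.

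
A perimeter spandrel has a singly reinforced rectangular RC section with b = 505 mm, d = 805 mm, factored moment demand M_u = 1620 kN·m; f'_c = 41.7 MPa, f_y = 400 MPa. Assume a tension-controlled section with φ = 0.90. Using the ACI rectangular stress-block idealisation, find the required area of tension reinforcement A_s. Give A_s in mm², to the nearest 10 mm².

A_s ≈ 6110 mm²

M_n = M_u/φ = 1620/0.90 = 1800 kN·m.
With M_n = 0.85 f'_c a b (d − a/2), solve the quadratic for a:
a = d − √(d² − 2M_n/(0.85 f'_c b)) = 805 − √(805² − 2 × 1800×10⁶/(0.85 × 41.7 × 505)) = 136.49 mm.
A_s = 0.85 f'_c a b / f_y = 0.85 × 41.7 × 136.49 × 505 / 400 = 6107.8 mm².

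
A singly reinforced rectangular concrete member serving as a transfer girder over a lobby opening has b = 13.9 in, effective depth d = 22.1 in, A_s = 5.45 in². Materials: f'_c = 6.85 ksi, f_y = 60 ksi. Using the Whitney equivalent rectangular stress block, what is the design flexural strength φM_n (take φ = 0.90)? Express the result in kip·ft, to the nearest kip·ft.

T = A_s f_y = 5.45 × 60 = 327 kips.
a = T/(0.85 f'_c b) = 327/(0.85 × 6.85 × 13.9) = 4.040 in.
M_n = T(d − a/2) = 327 × (22.1 − 2.02) = 6566.2 kip·in = 6566.2/12 = 547.18 kip·ft.
φM_n = 0.90 × 547.18 = 492.46 kip·ft.

φM_n ≈ 492 kip·ft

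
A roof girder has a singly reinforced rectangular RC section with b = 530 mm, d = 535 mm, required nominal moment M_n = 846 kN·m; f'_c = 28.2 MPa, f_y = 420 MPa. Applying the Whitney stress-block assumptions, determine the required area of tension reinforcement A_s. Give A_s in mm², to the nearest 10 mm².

With M_n = 0.85 f'_c a b (d − a/2), solve the quadratic for a:
a = d − √(d² − 2M_n/(0.85 f'_c b)) = 535 − √(535² − 2 × 846×10⁶/(0.85 × 28.2 × 530)) = 143.80 mm.
A_s = 0.85 f'_c a b / f_y = 0.85 × 28.2 × 143.80 × 530 / 420 = 4349.6 mm².

A_s ≈ 4350 mm²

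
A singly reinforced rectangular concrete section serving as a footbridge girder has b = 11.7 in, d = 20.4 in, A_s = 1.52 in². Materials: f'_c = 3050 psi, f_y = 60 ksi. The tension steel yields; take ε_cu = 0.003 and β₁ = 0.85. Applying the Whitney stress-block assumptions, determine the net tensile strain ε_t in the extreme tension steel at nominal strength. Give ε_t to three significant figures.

ε_t ≈ 0.0143

a = A_s f_y/(0.85 f'_c b) = 3.007 in.
β₁ = 0.85, so c = a/β₁ = 3.007/0.85 = 3.538 in.
From the linear strain diagram with ε_cu = 0.003: ε_t = 0.003 (d − c)/c = 0.003 × (20.4 − 3.538)/3.538 = 0.0143.
Since ε_t ≥ 0.005, the section is tension-controlled.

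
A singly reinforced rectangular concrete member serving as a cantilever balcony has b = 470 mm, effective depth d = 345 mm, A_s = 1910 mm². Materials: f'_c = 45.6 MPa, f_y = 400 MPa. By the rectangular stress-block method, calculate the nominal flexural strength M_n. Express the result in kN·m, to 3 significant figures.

M_n ≈ 248 kN·m

T = A_s f_y = 1910 × 400 = 764000 N = 764 kN.
From C = T: a = T/(0.85 f'_c b) = 764000/(0.85 × 45.6 × 470) = 41.94 mm.
M_n = T(d − a/2) = 764 kN × (345 − 20.97) mm = 247.56 kN·m.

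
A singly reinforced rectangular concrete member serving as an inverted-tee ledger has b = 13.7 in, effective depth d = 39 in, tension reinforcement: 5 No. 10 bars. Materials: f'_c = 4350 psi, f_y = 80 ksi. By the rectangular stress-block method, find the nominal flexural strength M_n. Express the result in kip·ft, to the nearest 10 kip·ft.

A_s = 5 × 1.27 = 6.35 in².
T = A_s f_y = 6.35 × 80 = 508 kips.
a = T/(0.85 f'_c b) = 508/(0.85 × 4.35 × 13.7) = 10.028 in.
M_n = T(d − a/2) = 508 × (39 − 5.014) = 17264.9 kip·in = 17264.9/12 = 1438.74 kip·ft.

M_n ≈ 1440 kip·ft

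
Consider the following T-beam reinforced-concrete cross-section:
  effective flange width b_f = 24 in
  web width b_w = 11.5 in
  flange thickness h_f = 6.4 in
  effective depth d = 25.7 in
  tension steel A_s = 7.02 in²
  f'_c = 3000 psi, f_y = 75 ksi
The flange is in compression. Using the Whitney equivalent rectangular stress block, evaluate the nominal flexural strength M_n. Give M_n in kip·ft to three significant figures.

M_n ≈ 925 kip·ft

Tension: T = A_s f_y = 7.02 × 75 = 526.5 kips.
Try a within the flange: a = T/(0.85 f'_c b_f) = 526.5/(0.85 × 3 × 24) = 8.603 in.
a = 8.603 > h_f = 6.4 in: the block extends into the web. Split into flange-overhang and web parts.
C_f = 0.85 f'_c (b_f − b_w) h_f = 0.85 × 3 × (24 − 11.5) × 6.4 = 204.0 kips.
Remaining web compression depth: a_w = (T − C_f)/(0.85 f'_c b_w) = (526.5 − 204.0)/(0.85 × 3 × 11.5) = 10.997 in.
M_n = C_f(d − h_f/2) + (T − C_f)(d − a_w/2) = 204.0 × (25.7 − 3.2) + 322.5 × (25.7 − 5.4985) = 4590.0 + 6515.0 = 11105.0 kip·in.
M_n = 11105.0/12 = 925.42 kip·ft.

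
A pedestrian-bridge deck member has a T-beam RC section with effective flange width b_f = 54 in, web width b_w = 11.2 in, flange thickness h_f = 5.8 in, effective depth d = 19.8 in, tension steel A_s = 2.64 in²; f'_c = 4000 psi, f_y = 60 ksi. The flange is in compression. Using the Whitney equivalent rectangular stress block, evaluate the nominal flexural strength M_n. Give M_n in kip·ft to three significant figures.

M_n ≈ 256 kip·ft

Tension: T = A_s f_y = 2.64 × 60 = 158.4 kips.
Try a within the flange: a = T/(0.85 f'_c b_f) = 158.4/(0.85 × 4 × 54) = 0.863 in.
Since a = 0.863 ≤ h_f = 5.8 in, the stress block lies entirely in the flange; analyse as a rectangular beam of width b_f.
M_n = T(d − a/2) = 158.4 × (19.8 − 0.4315) = 3068.0 kip·in.
M_n = 3068.0/12 = 255.67 kip·ft.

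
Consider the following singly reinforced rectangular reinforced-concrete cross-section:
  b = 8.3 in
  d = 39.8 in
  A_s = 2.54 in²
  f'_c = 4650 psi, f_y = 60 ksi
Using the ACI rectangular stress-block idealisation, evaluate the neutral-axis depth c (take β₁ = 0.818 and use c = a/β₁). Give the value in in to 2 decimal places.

T = A_s f_y = 2.54 × 60 = 152.4 kips.
a = T/(0.85 f'_c b) = 152.4/(0.85 × 4.65 × 8.3) = 4.6455 in.
With β₁ = 0.818, c = a/β₁ = 4.6455/0.818 = 5.68 in.

c ≈ 5.68 in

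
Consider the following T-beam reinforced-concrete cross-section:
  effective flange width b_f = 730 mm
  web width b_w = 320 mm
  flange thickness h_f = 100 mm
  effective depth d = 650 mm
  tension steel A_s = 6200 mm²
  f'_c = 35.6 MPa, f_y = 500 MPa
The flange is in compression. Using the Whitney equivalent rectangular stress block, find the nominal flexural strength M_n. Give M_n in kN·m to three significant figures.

M_n ≈ 1770 kN·m

Tension: T = A_s f_y = 6200 × 500 = 3100000 N.
Try a within the flange: a = T/(0.85 f'_c b_f) = 3100000/(0.85 × 35.6 × 730) = 140.34 mm.
a = 140.34 > h_f = 100 mm: the block extends into the web. Split into flange-overhang and web parts.
C_f = 0.85 f'_c (b_f − b_w) h_f = 0.85 × 35.6 × (730 − 320) × 100 = 1240660 N.
Remaining web compression depth: a_w = (T − C_f)/(0.85 f'_c b_w) = (3100000 − 1240660)/(0.85 × 35.6 × 320) = 192.02 mm.
M_n = C_f(d − h_f/2) + (T − C_f)(d − a_w/2) = 1240660 × (650 − 50) + 1859340 × (650 − 96.01) = 744.40 + 1030.06 = 1774.46 × 10⁶ N·mm.
M_n = 1774.46 kN·m.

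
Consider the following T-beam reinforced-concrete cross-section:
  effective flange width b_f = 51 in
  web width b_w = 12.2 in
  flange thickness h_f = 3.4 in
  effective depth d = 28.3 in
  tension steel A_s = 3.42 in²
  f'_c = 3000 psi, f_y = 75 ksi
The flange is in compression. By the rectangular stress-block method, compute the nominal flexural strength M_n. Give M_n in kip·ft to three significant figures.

Tension: T = A_s f_y = 3.42 × 75 = 256.5 kips.
Try a within the flange: a = T/(0.85 f'_c b_f) = 256.5/(0.85 × 3 × 51) = 1.972 in.
Since a = 1.972 ≤ h_f = 3.4 in, the stress block lies entirely in the flange; analyse as a rectangular beam of width b_f.
M_n = T(d − a/2) = 256.5 × (28.3 − 0.986) = 7006.0 kip·in.
M_n = 7006.0/12 = 583.83 kip·ft.

M_n ≈ 584 kip·ft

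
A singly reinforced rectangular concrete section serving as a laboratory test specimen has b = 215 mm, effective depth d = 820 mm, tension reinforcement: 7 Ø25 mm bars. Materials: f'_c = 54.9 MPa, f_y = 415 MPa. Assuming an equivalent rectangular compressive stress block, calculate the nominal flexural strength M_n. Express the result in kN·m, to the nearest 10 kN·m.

A_s = 7 × 491 = 3437 mm².
T = A_s f_y = 3437 × 415 = 1426355 N = 1426.355 kN.
From C = T: a = T/(0.85 f'_c b) = 1426355/(0.85 × 54.9 × 215) = 142.17 mm.
M_n = T(d − a/2) = 1426.355 kN × (820 − 71.085) mm = 1068.22 kN·m.

M_n ≈ 1070 kN·m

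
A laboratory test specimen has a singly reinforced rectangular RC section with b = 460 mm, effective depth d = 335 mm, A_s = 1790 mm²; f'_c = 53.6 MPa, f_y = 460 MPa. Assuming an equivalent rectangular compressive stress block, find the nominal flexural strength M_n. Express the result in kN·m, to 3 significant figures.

T = A_s f_y = 1790 × 460 = 823400 N = 823.4 kN.
From C = T: a = T/(0.85 f'_c b) = 823400/(0.85 × 53.6 × 460) = 39.29 mm.
M_n = T(d − a/2) = 823.4 kN × (335 − 19.645) mm = 259.66 kN·m.

M_n ≈ 260 kN·m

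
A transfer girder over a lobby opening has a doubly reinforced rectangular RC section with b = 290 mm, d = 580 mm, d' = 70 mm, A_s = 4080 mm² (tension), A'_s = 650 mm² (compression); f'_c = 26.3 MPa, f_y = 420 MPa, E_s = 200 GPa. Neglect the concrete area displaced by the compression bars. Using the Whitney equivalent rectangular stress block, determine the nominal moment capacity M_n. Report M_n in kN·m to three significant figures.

Assume both tension and compression steel yield.
Net tension couple steel: A_s − A'_s = 3430 mm².
a = (A_s − A'_s) f_y / (0.85 f'_c b) = 1440600/(0.85 × 26.3 × 290) = 222.21 mm.
c = a/β₁ = 222.21/0.85 = 261.42 mm; ε'_s = 0.003(c − d')/c = 0.0022 ≥ f_y/E_s = 0.0021, so compression steel does yield.
M_n = (A_s − A'_s) f_y (d − a/2) + A'_s f_y (d − d') = [1440600 × (580 − 111.105) + 273000 × (580 − 70)] × 10⁻⁶ = 675.49 + 139.23 = 814.72 kN·m.

M_n ≈ 815 kN·m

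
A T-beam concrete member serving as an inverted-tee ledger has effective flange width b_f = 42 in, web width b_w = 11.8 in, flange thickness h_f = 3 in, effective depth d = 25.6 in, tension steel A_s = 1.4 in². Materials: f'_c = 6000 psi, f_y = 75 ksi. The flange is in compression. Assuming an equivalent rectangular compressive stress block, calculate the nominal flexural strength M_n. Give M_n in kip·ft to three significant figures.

M_n ≈ 222 kip·ft

Tension: T = A_s f_y = 1.4 × 75 = 105 kips.
Try a within the flange: a = T/(0.85 f'_c b_f) = 105/(0.85 × 6 × 42) = 0.490 in.
Since a = 0.490 ≤ h_f = 3 in, the stress block lies entirely in the flange; analyse as a rectangular beam of width b_f.
M_n = T(d − a/2) = 105 × (25.6 − 0.245) = 2662.3 kip·in.
M_n = 2662.3/12 = 221.86 kip·ft.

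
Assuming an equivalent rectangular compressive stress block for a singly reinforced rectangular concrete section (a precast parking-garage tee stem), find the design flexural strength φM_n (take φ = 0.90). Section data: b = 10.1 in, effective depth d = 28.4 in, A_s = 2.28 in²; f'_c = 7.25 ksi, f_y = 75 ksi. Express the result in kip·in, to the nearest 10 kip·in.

φM_n ≈ 4160 kip·in

T = A_s f_y = 2.28 × 75 = 171 kips.
a = T/(0.85 f'_c b) = 171/(0.85 × 7.25 × 10.1) = 2.747 in.
M_n = T(d − a/2) = 171 × (28.4 − 1.3735) = 4621.5 kip·in.
φM_n = 0.90 × 4621.5 = 4159.4 kip·in.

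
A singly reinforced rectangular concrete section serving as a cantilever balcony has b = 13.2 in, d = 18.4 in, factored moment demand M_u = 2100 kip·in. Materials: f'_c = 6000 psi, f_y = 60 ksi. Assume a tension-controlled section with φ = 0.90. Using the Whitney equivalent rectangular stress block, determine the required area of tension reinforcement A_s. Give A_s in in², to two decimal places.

A_s ≈ 2.23 in²

M_n = M_u/φ = 2100/0.90 = 2333.33 kip·in.
From M_n = 0.85 f'_c a b (d − a/2):
a = d − √(d² − 2M_n/(0.85 f'_c b)) = 18.4 − √(18.4² − 2 × 2333.33/(0.85 × 6 × 13.2)) = 1.991 in.
A_s = 0.85 f'_c a b / f_y = 0.85 × 6 × 1.991 × 13.2 / 60 = 2.234 in².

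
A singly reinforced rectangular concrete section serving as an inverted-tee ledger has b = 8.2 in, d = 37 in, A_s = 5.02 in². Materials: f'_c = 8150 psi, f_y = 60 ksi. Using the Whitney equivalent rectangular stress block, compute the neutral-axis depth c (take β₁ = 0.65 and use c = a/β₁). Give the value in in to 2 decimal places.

c ≈ 8.16 in

T = A_s f_y = 5.02 × 60 = 301.2 kips.
a = T/(0.85 f'_c b) = 301.2/(0.85 × 8.15 × 8.2) = 5.3023 in.
With β₁ = 0.65, c = a/β₁ = 5.3023/0.65 = 8.16 in.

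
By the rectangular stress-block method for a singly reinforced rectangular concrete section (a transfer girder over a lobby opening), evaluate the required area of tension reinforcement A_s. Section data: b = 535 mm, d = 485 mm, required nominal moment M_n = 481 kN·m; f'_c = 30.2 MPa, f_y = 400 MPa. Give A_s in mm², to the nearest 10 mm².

With M_n = 0.85 f'_c a b (d − a/2), solve the quadratic for a:
a = d − √(d² − 2M_n/(0.85 f'_c b)) = 485 − √(485² − 2 × 481×10⁶/(0.85 × 30.2 × 535)) = 78.58 mm.
A_s = 0.85 f'_c a b / f_y = 0.85 × 30.2 × 78.58 × 535 / 400 = 2697.9 mm².

A_s ≈ 2700 mm²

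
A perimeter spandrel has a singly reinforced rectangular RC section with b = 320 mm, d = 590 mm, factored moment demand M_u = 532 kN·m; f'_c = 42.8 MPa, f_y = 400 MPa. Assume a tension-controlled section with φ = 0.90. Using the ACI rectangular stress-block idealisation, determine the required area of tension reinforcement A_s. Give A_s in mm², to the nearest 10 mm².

M_n = M_u/φ = 532/0.90 = 591.111 kN·m.
With M_n = 0.85 f'_c a b (d − a/2), solve the quadratic for a:
a = d − √(d² − 2M_n/(0.85 f'_c b)) = 590 − √(590² − 2 × 591.111×10⁶/(0.85 × 42.8 × 320)) = 93.46 mm.
A_s = 0.85 f'_c a b / f_y = 0.85 × 42.8 × 93.46 × 320 / 400 = 2720.1 mm².

A_s ≈ 2720 mm²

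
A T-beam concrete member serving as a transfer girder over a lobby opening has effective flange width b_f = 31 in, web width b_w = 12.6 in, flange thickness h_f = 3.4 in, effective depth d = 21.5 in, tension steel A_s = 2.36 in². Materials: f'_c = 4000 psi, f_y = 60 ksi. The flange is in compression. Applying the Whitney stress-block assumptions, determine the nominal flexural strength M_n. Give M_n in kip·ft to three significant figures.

Tension: T = A_s f_y = 2.36 × 60 = 141.6 kips.
Try a within the flange: a = T/(0.85 f'_c b_f) = 141.6/(0.85 × 4 × 31) = 1.343 in.
Since a = 1.343 ≤ h_f = 3.4 in, the stress block lies entirely in the flange; analyse as a rectangular beam of width b_f.
M_n = T(d − a/2) = 141.6 × (21.5 − 0.6715) = 2949.3 kip·in.
M_n = 2949.3/12 = 245.78 kip·ft.

M_n ≈ 246 kip·ft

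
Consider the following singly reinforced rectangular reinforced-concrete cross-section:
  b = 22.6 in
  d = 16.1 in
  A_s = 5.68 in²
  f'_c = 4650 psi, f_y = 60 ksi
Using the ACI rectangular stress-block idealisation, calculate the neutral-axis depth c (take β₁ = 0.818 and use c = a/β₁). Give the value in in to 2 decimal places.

T = A_s f_y = 5.68 × 60 = 340.8 kips.
a = T/(0.85 f'_c b) = 340.8/(0.85 × 4.65 × 22.6) = 3.8152 in.
With β₁ = 0.818, c = a/β₁ = 3.8152/0.818 = 4.66 in.

c ≈ 4.66 in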